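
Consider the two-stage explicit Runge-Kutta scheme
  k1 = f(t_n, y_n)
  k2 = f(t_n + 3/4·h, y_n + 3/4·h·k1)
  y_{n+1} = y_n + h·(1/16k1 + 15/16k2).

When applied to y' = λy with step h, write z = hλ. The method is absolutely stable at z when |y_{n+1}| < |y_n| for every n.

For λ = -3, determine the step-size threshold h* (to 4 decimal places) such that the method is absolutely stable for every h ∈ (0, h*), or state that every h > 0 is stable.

(-1.4222,0); λ=-3 ⇒ h* = (64/45)/3 = 0.4741.

Test eqn y'=λy, z=hλ:
  k1=λy_n ⇒ h·k1=z·y_n;  k2=λ(1+3/4z)y_n ⇒ h·k2=z(1+3/4z)y_n
  y_{n+1}/y_n = 1 + 1/16z + 15/16z(1+3/4z) = 1 + z + 45/64z²
  Hence R(z) = 1 + z + 45/64z².

Solve |R(x)|<1 on ℝ⁻.
x=-0.37: |R|=0.7263
R=1: x+45/64x²=0 ⇒ x=−64/45=-1.4222; min R=1−1/(4·45/64)=0.6444>−1
Confirm numerically:
  x=-1.087: |R|=0.74379 <1
  x=-0.910: |R|=0.67226 <1
  x=-0.882: |R|=0.66498 <1
  x=-0.783: |R|=0.64808 <1
  x=-1.993: |R|=1.79985 >1
  x=-1.715: |R|=1.35305 >1
  x=-1.524: |R|=1.10906 >1
Interval (-1.4222, 0).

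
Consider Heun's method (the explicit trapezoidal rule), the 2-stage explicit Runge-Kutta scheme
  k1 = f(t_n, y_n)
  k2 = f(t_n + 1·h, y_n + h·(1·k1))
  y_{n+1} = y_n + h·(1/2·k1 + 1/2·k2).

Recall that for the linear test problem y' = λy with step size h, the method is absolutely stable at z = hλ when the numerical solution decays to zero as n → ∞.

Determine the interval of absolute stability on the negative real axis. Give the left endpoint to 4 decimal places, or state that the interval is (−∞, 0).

Test eqn y'=λy, z=hλ:
  order 2, 2-stage ⇒ R(z)=1+z+z^2/2
  (e.g. R(-1.77)=0.79645, |R|=0.79645)

Solve |R(x)|<1 on ℝ⁻.
x=-1.77: |R|=0.7964
|R(-1.11)|=0.5060 |R(-0.93)|=0.5025 |R(-0.64)|=0.5648
Bisect:
  x_lo=-2.7086 |R|=1.9596  x_hi=-0.0908 |R|=0.9133
  mid=-1.39970 |R|=0.57988 →hi
  mid=-2.05414 |R|=1.05560 →lo
  mid=-1.72692 |R|=0.76420 →hi
  mid=-1.89053 |R|=0.89652 →hi
  mid=-1.97233 |R|=0.97271 →hi
  mid=-2.01323 |R|=1.01332 →lo
  mid=-1.99278 |R|=0.99281 →hi
  mid=-2.00301 |R|=1.00301 →lo
  ...
  [-2.00013,-1.99997] ⇒ x*=-2.0000
Stable set (-2.0000, 0).

z∈(-2.0000,0).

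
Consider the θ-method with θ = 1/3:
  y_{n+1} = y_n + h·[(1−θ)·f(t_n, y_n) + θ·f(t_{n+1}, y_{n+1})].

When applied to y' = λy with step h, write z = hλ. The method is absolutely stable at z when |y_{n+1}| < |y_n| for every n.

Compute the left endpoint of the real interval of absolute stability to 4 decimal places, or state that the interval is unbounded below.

z* = -6.0000.

Test eqn y'=λy, z=hλ:
  y_{n+1} = y_n + z·[2/3·y_n + 1/3·y_{n+1}] ⇒ (1 − 1/3z)y_{n+1} = (1 + 2/3z)y_n
  Hence R(z) = (1 + 2/3z)/(1 − 1/3z).

Solve |R(x)|<1 on ℝ⁻.
x=-0.46: |R|=0.6012
R=−1: 1+2/3x = −1+1/3x ⇒ -1/3x=2 ⇒ x=2/(-1/3)=-6.0000
Confirm numerically:
  x=-4.926: |R|=0.86450 <1
  x=-3.631: |R|=0.64274 <1
  x=-3.503: |R|=0.61602 <1
  x=-3.008: |R|=0.50200 <1
  x=-6.529: |R|=1.05551 >1
  x=-6.499: |R|=1.05253 >1
  x=-6.415: |R|=1.04408 >1
Stable set (-6.0000, 0).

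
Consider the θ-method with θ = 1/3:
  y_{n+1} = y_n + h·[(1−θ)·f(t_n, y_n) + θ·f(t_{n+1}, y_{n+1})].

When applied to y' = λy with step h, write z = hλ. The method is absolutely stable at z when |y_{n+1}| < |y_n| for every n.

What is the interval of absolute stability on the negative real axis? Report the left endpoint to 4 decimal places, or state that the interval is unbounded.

Test eqn y'=λy, z=hλ:
  y_{n+1} = y_n + z·[2/3·y_n + 1/3·y_{n+1}] ⇒ (1 − 1/3z)y_{n+1} = (1 + 2/3z)y_n
  so R(z) = (1 + 2/3z)/(1 − 1/3z).

Need |R(x)|<1, x<0.
x=-0.4: |R|=0.6471
R=−1: 1+2/3x = −1+1/3x ⇒ -1/3x=2 ⇒ x=2/(-1/3)=-6.0000
Confirm numerically:
  x=-5.132: |R|=0.89326 <1
  x=-3.807: |R|=0.67783 <1
  x=-2.911: |R|=0.47741 <1
  x=-6.536: |R|=1.05621 >1
  x=-6.278: |R|=1.02996 >1
So |R|<1 on (-6.0000, 0).

z∈(-6.0000,0).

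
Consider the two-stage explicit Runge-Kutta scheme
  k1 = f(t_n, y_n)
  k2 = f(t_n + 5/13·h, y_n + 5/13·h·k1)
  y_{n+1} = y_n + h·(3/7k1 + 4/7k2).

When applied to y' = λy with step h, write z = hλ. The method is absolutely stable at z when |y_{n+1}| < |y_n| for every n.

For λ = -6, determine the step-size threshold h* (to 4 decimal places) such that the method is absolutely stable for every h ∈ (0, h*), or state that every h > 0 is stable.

With y'=λy (z=hλ):
  k1=λy_n ⇒ h·k1=z·y_n;  k2=λ(1+5/13z)y_n ⇒ h·k2=z(1+5/13z)y_n
  y_{n+1}/y_n = 1 + 3/7z + 4/7z(1+5/13z) = 1 + z + 20/91z²
  Hence R(z) = 1 + z + 20/91z².

Find x<0 with |R(x)|<1.
x=-1.45: |R|=0.0121
R=1: x+20/91x²=0 ⇒ x=−91/20=-4.5500; min R=1−1/(4·20/91)=-0.1375>−1
Confirm numerically:
  x=-2.944: |R|=0.03913 <1
  x=-2.197: |R|=0.13616 <1
  x=-1.963: |R|=0.11611 <1
  x=-4.727: |R|=1.18389 >1
  x=-4.677: |R|=1.13054 >1
Interval (-4.5500, 0).

(-4.5500,0); λ=-6 ⇒ h* = (91/20)/6 = 0.7583.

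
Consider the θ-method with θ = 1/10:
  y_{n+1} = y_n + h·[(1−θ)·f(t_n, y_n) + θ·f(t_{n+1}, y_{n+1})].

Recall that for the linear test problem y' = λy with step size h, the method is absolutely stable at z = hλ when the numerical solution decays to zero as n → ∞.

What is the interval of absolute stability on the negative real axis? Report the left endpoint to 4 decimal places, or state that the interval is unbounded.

Set f=λy, z=hλ:
  y_{n+1} = y_n + z·[9/10·y_n + 1/10·y_{n+1}] ⇒ (1 − 1/10z)y_{n+1} = (1 + 9/10z)y_n
  Hence R(z) = (1 + 9/10z)/(1 − 1/10z).

Need |R(x)|<1, x<0.
x=-0.44: |R|=0.5785
R=−1: 1+9/10x = −1+1/10x ⇒ -4/5x=2 ⇒ x=2/(-4/5)=-2.5000
Confirm numerically:
  x=-1.951: |R|=0.63250 <1
  x=-1.809: |R|=0.53188 <1
  x=-1.106: |R|=0.00414 <1
  x=-2.981: |R|=1.29643 >1
  x=-2.859: |R|=1.22335 >1
So |R|<1 on (-2.5000, 0).

z∈(-2.5000,0).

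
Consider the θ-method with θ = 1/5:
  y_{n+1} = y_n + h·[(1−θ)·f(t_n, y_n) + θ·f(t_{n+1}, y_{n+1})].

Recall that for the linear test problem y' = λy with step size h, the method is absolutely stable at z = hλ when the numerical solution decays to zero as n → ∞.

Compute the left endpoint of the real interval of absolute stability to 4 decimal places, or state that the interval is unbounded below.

With y'=λy (z=hλ):
  y_{n+1} = y_n + z·[4/5·y_n + 1/5·y_{n+1}] ⇒ (1 − 1/5z)y_{n+1} = (1 + 4/5z)y_n
  so R(z) = (1 + 4/5z)/(1 − 1/5z).

Need |R(x)|<1, x<0.
x=-1.2: |R|=0.0323
R=−1: 1+4/5x = −1+1/5x ⇒ -3/5x=2 ⇒ x=2/(-3/5)=-3.3333
Confirm numerically:
  x=-2.548: |R|=0.68786 <1
  x=-1.899: |R|=0.37629 <1
  x=-1.718: |R|=0.27865 <1
  x=-1.688: |R|=0.26196 <1
  x=-3.795: |R|=1.15748 >1
  x=-3.752: |R|=1.14351 >1
  x=-3.449: |R|=1.04107 >1
Interval (-3.3333, 0).

left endpoint -3.3333.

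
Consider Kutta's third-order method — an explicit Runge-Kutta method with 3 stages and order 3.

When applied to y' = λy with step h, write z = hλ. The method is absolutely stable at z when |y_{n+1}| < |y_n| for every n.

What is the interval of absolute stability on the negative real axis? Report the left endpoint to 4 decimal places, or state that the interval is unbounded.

z∈(-2.5127,0).

On y'=λy, z=hλ:
  order 3, 3-stage ⇒ R(z)=1+z+z^2/2+z^3/6
  (e.g. R(-1.47)=0.08103, |R|=0.08103)

Boundary: |R(x)|=1, x<0.
x=-1.47: |R|=0.0810
|R(-2.53)|=1.0286 |R(-2.16)|=0.5068 |R(-1.84)|=0.1855
Bisect:
  x_lo=-3.1227 |R|=2.3222  x_hi=-0.2598 |R|=0.7710
  mid=-1.69126 |R|=0.06735 →hi
  mid=-2.40700 |R|=0.83440 →hi
  mid=-2.76487 |R|=1.46530 →lo
  mid=-2.58594 |R|=1.12446 →lo
  mid=-2.49647 |R|=0.97344 →hi
  mid=-2.54120 |R|=1.04741 →lo
  mid=-2.51884 |R|=1.01004 →lo
  mid=-2.50765 |R|=0.99165 →hi
  ...
  [-2.51290,-2.51272] ⇒ x*=-2.5127
Stable set (-2.5127, 0).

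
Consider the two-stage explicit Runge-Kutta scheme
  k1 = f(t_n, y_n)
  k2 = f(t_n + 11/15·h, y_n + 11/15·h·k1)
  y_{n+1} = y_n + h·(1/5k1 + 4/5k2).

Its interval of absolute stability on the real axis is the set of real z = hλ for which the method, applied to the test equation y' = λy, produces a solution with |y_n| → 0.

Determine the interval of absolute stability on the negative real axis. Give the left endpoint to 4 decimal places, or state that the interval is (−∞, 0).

Set f=λy, z=hλ:
  k1=λy_n ⇒ h·k1=z·y_n;  k2=λ(1+11/15z)y_n ⇒ h·k2=z(1+11/15z)y_n
  y_{n+1}/y_n = 1 + 1/5z + 4/5z(1+11/15z) = 1 + z + 44/75z²
  ⇒ R(z) = 1 + z + 44/75z².

Need |R(x)|<1, x<0.
x=-1.42: |R|=0.7630
R=1: x+44/75x²=0 ⇒ x=−75/44=-1.7045; min R=1−1/(4·44/75)=0.5739>−1
Confirm numerically:
  x=-1.389: |R|=0.74287 <1
  x=-1.144: |R|=0.62379 <1
  x=-0.884: |R|=0.57445 <1
  x=-0.856: |R|=0.57387 <1
  x=-2.177: |R|=1.60341 >1
  x=-2.111: |R|=1.50337 >1
  x=-1.782: |R|=1.08097 >1
Interval (-1.7045, 0).

z∈(-1.7045,0).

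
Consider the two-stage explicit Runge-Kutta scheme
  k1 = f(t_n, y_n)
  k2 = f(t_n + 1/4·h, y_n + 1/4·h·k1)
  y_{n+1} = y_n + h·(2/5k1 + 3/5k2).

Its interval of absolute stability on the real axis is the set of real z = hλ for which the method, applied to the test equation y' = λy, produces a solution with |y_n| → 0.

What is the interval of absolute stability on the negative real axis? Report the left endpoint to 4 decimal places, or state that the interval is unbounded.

(-6.6667, 0).

With y'=λy (z=hλ):
  k1=λy_n ⇒ h·k1=z·y_n;  k2=λ(1+1/4z)y_n ⇒ h·k2=z(1+1/4z)y_n
  y_{n+1}/y_n = 1 + 2/5z + 3/5z(1+1/4z) = 1 + z + 3/20z²
  R(z) = 1 + z + 3/20z².

Boundary: |R(x)|=1, x<0.
x=-1.24: |R|=0.0094
R=1: x+3/20x²=0 ⇒ x=−20/3=-6.6667; min R=1−1/(4·3/20)=-0.6667>−1
Confirm numerically:
  x=-6.241: |R|=0.60151 <1
  x=-4.653: |R|=0.40544 <1
  x=-4.243: |R|=0.54254 <1
  x=-7.130: |R|=1.49553 >1
  x=-6.866: |R|=1.20529 >1
  x=-6.741: |R|=1.07516 >1
Stable set (-6.6667, 0).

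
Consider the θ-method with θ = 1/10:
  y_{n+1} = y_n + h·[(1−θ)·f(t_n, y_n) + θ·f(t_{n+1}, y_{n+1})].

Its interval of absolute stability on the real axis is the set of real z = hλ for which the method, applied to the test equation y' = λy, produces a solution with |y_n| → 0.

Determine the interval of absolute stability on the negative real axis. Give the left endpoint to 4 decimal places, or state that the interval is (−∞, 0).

On y'=λy, z=hλ:
  y_{n+1} = y_n + z·[9/10·y_n + 1/10·y_{n+1}] ⇒ (1 − 1/10z)y_{n+1} = (1 + 9/10z)y_n
  ⇒ R(z) = (1 + 9/10z)/(1 − 1/10z).

Need |R(x)|<1, x<0.
x=-0.84: |R|=0.2251
R=−1: 1+9/10x = −1+1/10x ⇒ -4/5x=2 ⇒ x=2/(-4/5)=-2.5000
Confirm numerically:
  x=-2.279: |R|=0.85601 <1
  x=-2.219: |R|=0.81602 <1
  x=-1.965: |R|=0.64229 <1
  x=-1.664: |R|=0.42661 <1
  x=-3.029: |R|=1.32481 >1
  x=-3.026: |R|=1.32305 >1
Interval (-2.5000, 0).

(-2.5000, 0).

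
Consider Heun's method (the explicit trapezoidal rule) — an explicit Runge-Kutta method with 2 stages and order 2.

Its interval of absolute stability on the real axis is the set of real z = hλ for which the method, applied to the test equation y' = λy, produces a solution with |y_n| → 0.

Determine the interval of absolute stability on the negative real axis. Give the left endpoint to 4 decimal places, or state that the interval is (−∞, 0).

z∈(-2.0000,0).

On y'=λy, z=hλ:
  order 2, 2-stage ⇒ R(z)=1+z+z^2/2
  (e.g. R(-1.02)=0.50020, |R|=0.50020)

Boundary: |R(x)|=1, x<0.
x=-1.02: |R|=0.5002
|R(-2.37)|=1.4385 |R(-2.11)|=1.1160 |R(-1.01)|=0.5000
Bisect:
  x_lo=-2.4069 |R|=1.4897  x_hi=-0.0617 |R|=0.9402
  mid=-1.23432 |R|=0.52745 →hi
  mid=-1.82062 |R|=0.83671 →hi
  mid=-2.11377 |R|=1.12024 →lo
  mid=-1.96720 |R|=0.96774 →hi
  mid=-2.04048 |R|=1.04130 →lo
  mid=-2.00384 |R|=1.00385 →lo
  mid=-1.98552 |R|=0.98562 →hi
  ...
  [-2.00012,-1.99998] ⇒ x*=-2.0000
Stable set (-2.0000, 0).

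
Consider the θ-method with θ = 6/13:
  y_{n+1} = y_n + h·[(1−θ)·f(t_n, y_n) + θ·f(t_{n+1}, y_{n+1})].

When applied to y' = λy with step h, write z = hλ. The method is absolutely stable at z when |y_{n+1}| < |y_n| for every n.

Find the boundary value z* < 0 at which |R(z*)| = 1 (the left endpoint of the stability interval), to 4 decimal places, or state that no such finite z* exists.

With y'=λy (z=hλ):
  y_{n+1} = y_n + z·[7/13·y_n + 6/13·y_{n+1}] ⇒ (1 − 6/13z)y_{n+1} = (1 + 7/13z)y_n
  so R(z) = (1 + 7/13z)/(1 − 6/13z).

Boundary: |R(x)|=1, x<0.
x=-1.55: |R|=0.0964
R=−1: 1+7/13x = −1+6/13x ⇒ -1/13x=2 ⇒ x=2/(-1/13)=-26.0000
Confirm numerically:
  x=-25.002: |R|=0.99388 <1
  x=-24.710: |R|=0.99200 <1
  x=-12.813: |R|=0.85328 <1
  x=-26.145: |R|=1.00085 >1
  x=-26.083: |R|=1.00049 >1
Interval (-26.0000, 0).

left endpoint -26.0000.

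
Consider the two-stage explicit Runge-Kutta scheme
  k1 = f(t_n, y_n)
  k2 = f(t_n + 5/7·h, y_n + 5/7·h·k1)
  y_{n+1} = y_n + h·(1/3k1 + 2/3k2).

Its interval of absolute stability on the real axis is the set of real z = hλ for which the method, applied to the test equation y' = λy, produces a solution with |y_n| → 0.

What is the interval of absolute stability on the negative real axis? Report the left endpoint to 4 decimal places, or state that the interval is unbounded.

(-2.1000, 0).

With y'=λy (z=hλ):
  k1=λy_n ⇒ h·k1=z·y_n;  k2=λ(1+5/7z)y_n ⇒ h·k2=z(1+5/7z)y_n
  y_{n+1}/y_n = 1 + 1/3z + 2/3z(1+5/7z) = 1 + z + 10/21z²
  Hence R(z) = 1 + z + 10/21z².

Boundary: |R(x)|=1, x<0.
x=-0.38: |R|=0.6888
R=1: x+10/21x²=0 ⇒ x=−21/10=-2.1000; min R=1−1/(4·10/21)=0.4750>−1
Confirm numerically:
  x=-2.003: |R|=0.90748 <1
  x=-1.749: |R|=0.70767 <1
  x=-1.326: |R|=0.51127 <1
  x=-1.047: |R|=0.47500 <1
  x=-2.535: |R|=1.52511 >1
  x=-2.191: |R|=1.09494 >1
Interval (-2.1000, 0).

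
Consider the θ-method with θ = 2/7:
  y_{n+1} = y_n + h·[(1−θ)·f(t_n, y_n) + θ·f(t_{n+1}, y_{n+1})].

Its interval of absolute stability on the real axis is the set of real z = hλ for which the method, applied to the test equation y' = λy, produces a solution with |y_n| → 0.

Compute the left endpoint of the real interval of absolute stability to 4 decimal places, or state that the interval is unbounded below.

left endpoint -4.6667.

Set f=λy, z=hλ:
  y_{n+1} = y_n + z·[5/7·y_n + 2/7·y_{n+1}] ⇒ (1 − 2/7z)y_{n+1} = (1 + 5/7z)y_n
  so R(z) = (1 + 5/7z)/(1 − 2/7z).

Find x<0 with |R(x)|<1.
x=-0.5: |R|=0.5625
R=−1: 1+5/7x = −1+2/7x ⇒ -3/7x=2 ⇒ x=2/(-3/7)=-4.6667
Confirm numerically:
  x=-4.409: |R|=0.95113 <1
  x=-4.199: |R|=0.90888 <1
  x=-2.921: |R|=0.59220 <1
  x=-1.941: |R|=0.24858 <1
  x=-5.176: |R|=1.08806 >1
  x=-4.766: |R|=1.01803 >1
So |R|<1 on (-4.6667, 0).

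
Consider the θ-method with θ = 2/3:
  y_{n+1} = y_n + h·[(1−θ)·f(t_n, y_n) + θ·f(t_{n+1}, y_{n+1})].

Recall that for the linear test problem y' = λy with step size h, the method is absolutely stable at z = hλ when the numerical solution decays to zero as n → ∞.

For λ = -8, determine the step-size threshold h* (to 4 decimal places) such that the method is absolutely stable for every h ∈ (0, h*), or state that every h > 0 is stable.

With y'=λy (z=hλ):
  y_{n+1} = y_n + z·[1/3·y_n + 2/3·y_{n+1}] ⇒ (1 − 2/3z)y_{n+1} = (1 + 1/3z)y_n
  so R(z) = (1 + 1/3z)/(1 − 2/3z).

Boundary: |R(x)|=1, x<0.
x=-1.56: |R|=0.2353
x=-2: |R|=0.1429
x=-10: |R|=0.3043
x=-100: |R|=0.4778
θ=2/3≥1/2 ⇒ |1+1/3x|<|1−2/3x| ∀x<0 ⇒ unbounded interval.

interval (−∞, 0). Any h>0 works for λ=-8.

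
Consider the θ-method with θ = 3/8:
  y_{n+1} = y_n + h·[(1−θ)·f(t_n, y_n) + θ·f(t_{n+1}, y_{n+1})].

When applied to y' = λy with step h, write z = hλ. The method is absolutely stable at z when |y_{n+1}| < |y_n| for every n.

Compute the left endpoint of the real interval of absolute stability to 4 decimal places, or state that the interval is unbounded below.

z* = -8.0000.

Test eqn y'=λy, z=hλ:
  y_{n+1} = y_n + z·[5/8·y_n + 3/8·y_{n+1}] ⇒ (1 − 3/8z)y_{n+1} = (1 + 5/8z)y_n
  ⇒ R(z) = (1 + 5/8z)/(1 − 3/8z).

Solve |R(x)|<1 on ℝ⁻.
x=-1.48: |R|=0.0482
R=−1: 1+5/8x = −1+3/8x ⇒ -1/4x=2 ⇒ x=2/(-1/4)=-8.0000
Confirm numerically:
  x=-6.881: |R|=0.92187 <1
  x=-6.464: |R|=0.88785 <1
  x=-4.822: |R|=0.71708 <1
  x=-4.642: |R|=0.69370 <1
  x=-8.256: |R|=1.01562 >1
  x=-8.022: |R|=1.00137 >1
Interval (-8.0000, 0).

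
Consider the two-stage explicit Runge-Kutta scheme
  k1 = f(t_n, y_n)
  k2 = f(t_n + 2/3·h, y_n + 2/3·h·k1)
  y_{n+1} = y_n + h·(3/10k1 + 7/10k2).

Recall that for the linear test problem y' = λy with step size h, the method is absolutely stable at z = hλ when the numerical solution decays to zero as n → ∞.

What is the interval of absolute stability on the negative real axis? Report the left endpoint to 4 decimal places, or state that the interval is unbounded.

z∈(-2.1429,0).

Set f=λy, z=hλ:
  k1=λy_n ⇒ h·k1=z·y_n;  k2=λ(1+2/3z)y_n ⇒ h·k2=z(1+2/3z)y_n
  y_{n+1}/y_n = 1 + 3/10z + 7/10z(1+2/3z) = 1 + z + 7/15z²
  so R(z) = 1 + z + 7/15z².

Need |R(x)|<1, x<0.
x=-1.75: |R|=0.6792
R=1: x+7/15x²=0 ⇒ x=−15/7=-2.1429; min R=1−1/(4·7/15)=0.4643>−1
Confirm numerically:
  x=-2.115: |R|=0.97251 <1
  x=-1.924: |R|=0.80350 <1
  x=-1.296: |R|=0.48782 <1
  x=-0.944: |R|=0.47186 <1
  x=-2.544: |R|=1.47624 >1
  x=-2.300: |R|=1.16867 >1
  x=-2.240: |R|=1.10155 >1
Stable set (-2.1429, 0).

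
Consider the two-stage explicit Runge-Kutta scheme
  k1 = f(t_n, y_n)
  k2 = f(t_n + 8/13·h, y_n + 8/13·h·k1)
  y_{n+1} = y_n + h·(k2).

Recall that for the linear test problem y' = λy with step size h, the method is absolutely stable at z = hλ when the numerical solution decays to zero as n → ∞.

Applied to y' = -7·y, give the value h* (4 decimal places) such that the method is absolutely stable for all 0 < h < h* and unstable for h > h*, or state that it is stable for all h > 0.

On y'=λy, z=hλ:
  k1=λy_n ⇒ h·k1=z·y_n;  k2=λ(1+8/13z)y_n ⇒ h·k2=z(1+8/13z)y_n
  y_{n+1}/y_n = 1 + z(1+8/13z) = 1 + z + 8/13z²
  R(z) = 1 + z + 8/13z².

Solve |R(x)|<1 on ℝ⁻.
x=-1.21: |R|=0.6910
R=1: x+8/13x²=0 ⇒ x=−13/8=-1.6250; min R=1−1/(4·8/13)=0.5938>−1
Confirm numerically:
  x=-1.302: |R|=0.74120 <1
  x=-1.135: |R|=0.65775 <1
  x=-0.884: |R|=0.59690 <1
  x=-0.695: |R|=0.60225 <1
  x=-1.768: |R|=1.15558 >1
  x=-1.706: |R|=1.08504 >1
Interval (-1.6250, 0).

(-1.6250,0); λ=-7 ⇒ h* = (13/8)/7 = 0.2321.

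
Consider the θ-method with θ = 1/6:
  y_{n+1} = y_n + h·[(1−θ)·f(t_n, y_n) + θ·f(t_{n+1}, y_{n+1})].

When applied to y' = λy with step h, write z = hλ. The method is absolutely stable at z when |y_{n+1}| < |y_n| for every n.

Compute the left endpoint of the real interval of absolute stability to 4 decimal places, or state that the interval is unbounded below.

Set f=λy, z=hλ:
  y_{n+1} = y_n + z·[5/6·y_n + 1/6·y_{n+1}] ⇒ (1 − 1/6z)y_{n+1} = (1 + 5/6z)y_n
  ⇒ R(z) = (1 + 5/6z)/(1 − 1/6z).

Find x<0 with |R(x)|<1.
x=-1.27: |R|=0.0481
R=−1: 1+5/6x = −1+1/6x ⇒ -2/3x=2 ⇒ x=2/(-2/3)=-3.0000
Confirm numerically:
  x=-2.678: |R|=0.85158 <1
  x=-1.858: |R|=0.41868 <1
  x=-1.763: |R|=0.36262 <1
  x=-1.681: |R|=0.31311 <1
  x=-3.563: |R|=1.23549 >1
  x=-3.413: |R|=1.17550 >1
  x=-3.131: |R|=1.05739 >1
Interval (-3.0000, 0).

left endpoint -3.0000.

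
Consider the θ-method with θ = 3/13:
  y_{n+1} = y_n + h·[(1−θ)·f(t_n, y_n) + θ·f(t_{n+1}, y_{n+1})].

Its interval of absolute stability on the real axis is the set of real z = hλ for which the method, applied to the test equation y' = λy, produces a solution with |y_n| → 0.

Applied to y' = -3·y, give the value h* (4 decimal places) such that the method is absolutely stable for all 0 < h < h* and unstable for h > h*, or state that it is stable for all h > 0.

(-3.7143,0); λ=-3 ⇒ h* = (26/7)/3 = 1.2381.

With y'=λy (z=hλ):
  y_{n+1} = y_n + z·[10/13·y_n + 3/13·y_{n+1}] ⇒ (1 − 3/13z)y_{n+1} = (1 + 10/13z)y_n
  Hence R(z) = (1 + 10/13z)/(1 − 3/13z).

Need |R(x)|<1, x<0.
x=-0.3: |R|=0.7194
R=−1: 1+10/13x = −1+3/13x ⇒ -7/13x=2 ⇒ x=2/(-7/13)=-3.7143
Confirm numerically:
  x=-3.600: |R|=0.96639 <1
  x=-3.039: |R|=0.78627 <1
  x=-1.949: |R|=0.34435 <1
  x=-1.933: |R|=0.33672 <1
  x=-4.101: |R|=1.10698 >1
  x=-4.015: |R|=1.08405 >1
  x=-3.886: |R|=1.04875 >1
So |R|<1 on (-3.7143, 0).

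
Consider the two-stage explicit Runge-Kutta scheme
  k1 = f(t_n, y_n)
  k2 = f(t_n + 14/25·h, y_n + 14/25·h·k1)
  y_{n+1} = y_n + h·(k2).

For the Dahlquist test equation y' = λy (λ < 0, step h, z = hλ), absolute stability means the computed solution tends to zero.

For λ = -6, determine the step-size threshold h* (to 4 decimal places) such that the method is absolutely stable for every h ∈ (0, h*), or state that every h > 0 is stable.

With y'=λy (z=hλ):
  k1=λy_n ⇒ h·k1=z·y_n;  k2=λ(1+14/25z)y_n ⇒ h·k2=z(1+14/25z)y_n
  y_{n+1}/y_n = 1 + z(1+14/25z) = 1 + z + 14/25z²
  ⇒ R(z) = 1 + z + 14/25z².

Boundary: |R(x)|=1, x<0.
x=-1.73: |R|=0.9460
R=1: x+14/25x²=0 ⇒ x=−25/14=-1.7857; min R=1−1/(4·14/25)=0.5536>−1
Confirm numerically:
  x=-1.474: |R|=0.74270 <1
  x=-1.453: |R|=0.72928 <1
  x=-1.072: |R|=0.57154 <1
  x=-2.250: |R|=1.58500 >1
  x=-2.072: |R|=1.33218 >1
  x=-1.866: |R|=1.08390 >1
Interval (-1.7857, 0).

(-1.7857,0); λ=-6 ⇒ h* = (25/14)/6 = 0.2976.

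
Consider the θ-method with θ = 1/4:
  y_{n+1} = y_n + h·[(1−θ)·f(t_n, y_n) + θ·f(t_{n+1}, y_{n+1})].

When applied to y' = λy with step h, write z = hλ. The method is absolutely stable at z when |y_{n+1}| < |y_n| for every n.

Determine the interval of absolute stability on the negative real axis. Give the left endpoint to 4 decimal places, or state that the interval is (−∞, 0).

(-4.0000, 0).

Test eqn y'=λy, z=hλ:
  y_{n+1} = y_n + z·[3/4·y_n + 1/4·y_{n+1}] ⇒ (1 − 1/4z)y_{n+1} = (1 + 3/4z)y_n
  so R(z) = (1 + 3/4z)/(1 − 1/4z).

Solve |R(x)|<1 on ℝ⁻.
x=-1.53: |R|=0.1067
R=−1: 1+3/4x = −1+1/4x ⇒ -1/2x=2 ⇒ x=2/(-1/2)=-4.0000
Confirm numerically:
  x=-3.911: |R|=0.97750 <1
  x=-3.441: |R|=0.84975 <1
  x=-2.921: |R|=0.68820 <1
  x=-2.900: |R|=0.68116 <1
  x=-4.590: |R|=1.13737 >1
  x=-4.490: |R|=1.11543 >1
  x=-4.375: |R|=1.08955 >1
Interval (-4.0000, 0).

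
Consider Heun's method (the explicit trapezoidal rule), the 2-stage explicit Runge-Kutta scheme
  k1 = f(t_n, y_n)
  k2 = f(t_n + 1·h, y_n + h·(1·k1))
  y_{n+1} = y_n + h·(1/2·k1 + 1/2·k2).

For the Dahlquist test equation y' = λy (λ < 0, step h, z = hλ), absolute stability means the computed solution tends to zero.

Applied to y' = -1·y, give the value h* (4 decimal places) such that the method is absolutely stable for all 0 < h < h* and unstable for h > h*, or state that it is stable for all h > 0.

Set f=λy, z=hλ:
  order 2, 2-stage ⇒ R(z)=1+z+z^2/2
  (e.g. R(-0.56)=0.59680, |R|=0.59680)

Boundary: |R(x)|=1, x<0.
x=-0.56: |R|=0.5968
|R(-1.41)|=0.5840 |R(-0.55)|=0.6013 |R(-0.51)|=0.6200
Bisect:
  x_lo=-2.7586 |R|=2.0463  x_hi=-0.3781 |R|=0.6934
  mid=-1.56833 |R|=0.66150 →hi
  mid=-2.16344 |R|=1.17680 →lo
  mid=-1.86588 |R|=0.87488 →hi
  mid=-2.01466 |R|=1.01477 →lo
  mid=-1.94027 |R|=0.94206 →hi
  mid=-1.97747 |R|=0.97772 →hi
  mid=-1.99607 |R|=0.99607 →hi
  ...
  [-2.00013,-1.99999] ⇒ x*=-2.0000
Interval (-2.0000, 0).

(-2.0000,0); λ=-1 ⇒ h* = 2.0000.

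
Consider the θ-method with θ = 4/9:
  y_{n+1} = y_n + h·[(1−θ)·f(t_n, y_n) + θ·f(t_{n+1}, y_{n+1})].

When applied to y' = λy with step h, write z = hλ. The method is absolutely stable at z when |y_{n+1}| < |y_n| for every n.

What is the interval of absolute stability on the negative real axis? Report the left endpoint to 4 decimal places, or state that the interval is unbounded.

On y'=λy, z=hλ:
  y_{n+1} = y_n + z·[5/9·y_n + 4/9·y_{n+1}] ⇒ (1 − 4/9z)y_{n+1} = (1 + 5/9z)y_n
  so R(z) = (1 + 5/9z)/(1 − 4/9z).

Boundary: |R(x)|=1, x<0.
x=-0.35: |R|=0.6971
R=−1: 1+5/9x = −1+4/9x ⇒ -1/9x=2 ⇒ x=2/(-1/9)=-18.0000
Confirm numerically:
  x=-16.055: |R|=0.97344 <1
  x=-8.560: |R|=0.78168 <1
  x=-8.322: |R|=0.77114 <1
  x=-7.873: |R|=0.74990 <1
  x=-18.437: |R|=1.00528 >1
  x=-18.421: |R|=1.00509 >1
Stable set (-18.0000, 0).

z∈(-18.0000,0).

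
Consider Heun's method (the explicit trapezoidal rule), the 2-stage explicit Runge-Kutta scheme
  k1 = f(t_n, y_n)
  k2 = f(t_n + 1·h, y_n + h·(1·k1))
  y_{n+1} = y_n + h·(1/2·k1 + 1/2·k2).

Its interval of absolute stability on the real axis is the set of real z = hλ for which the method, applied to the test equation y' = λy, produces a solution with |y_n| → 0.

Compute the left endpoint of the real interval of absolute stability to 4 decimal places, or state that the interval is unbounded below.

On y'=λy, z=hλ:
  order 2, 2-stage ⇒ R(z)=1+z+z^2/2
  (e.g. R(-1.7)=0.74500, |R|=0.74500)

Need |R(x)|<1, x<0.
x=-1.7: |R|=0.7450
|R(-1.56)|=0.6568 |R(-0.97)|=0.5005 |R(-0.64)|=0.5648
Bisect:
  x_lo=-2.7442 |R|=2.0211  x_hi=-0.0546 |R|=0.9469
  mid=-1.39939 |R|=0.57976 →hi
  mid=-2.07179 |R|=1.07437 →lo
  mid=-1.73559 |R|=0.77055 →hi
  mid=-1.90369 |R|=0.90833 →hi
  mid=-1.98774 |R|=0.98782 →hi
  mid=-2.02977 |R|=1.03021 →lo
  mid=-2.00875 |R|=1.00879 →lo
  mid=-1.99825 |R|=0.99825 →hi
  mid=-2.00350 |R|=1.00351 →lo
  ...
  [-2.00005,-1.99989] ⇒ x*=-2.0000
So |R|<1 on (-2.0000, 0).

z* = -2.0000.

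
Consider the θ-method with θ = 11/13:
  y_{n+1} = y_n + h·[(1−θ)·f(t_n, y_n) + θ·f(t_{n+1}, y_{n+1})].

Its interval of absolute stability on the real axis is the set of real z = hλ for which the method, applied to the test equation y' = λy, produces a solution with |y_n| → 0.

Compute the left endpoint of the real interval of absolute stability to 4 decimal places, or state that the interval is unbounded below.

On y'=λy, z=hλ:
  y_{n+1} = y_n + z·[2/13·y_n + 11/13·y_{n+1}] ⇒ (1 − 11/13z)y_{n+1} = (1 + 2/13z)y_n
  ⇒ R(z) = (1 + 2/13z)/(1 − 11/13z).

Solve |R(x)|<1 on ℝ⁻.
x=-1.06: |R|=0.4412
x=-2: |R|=0.2571
x=-10: |R|=0.0569
x=-100: |R|=0.1680
θ=11/13≥1/2 ⇒ |1+2/13x|<|1−11/13x| ∀x<0 ⇒ unbounded interval.

interval (−∞, 0).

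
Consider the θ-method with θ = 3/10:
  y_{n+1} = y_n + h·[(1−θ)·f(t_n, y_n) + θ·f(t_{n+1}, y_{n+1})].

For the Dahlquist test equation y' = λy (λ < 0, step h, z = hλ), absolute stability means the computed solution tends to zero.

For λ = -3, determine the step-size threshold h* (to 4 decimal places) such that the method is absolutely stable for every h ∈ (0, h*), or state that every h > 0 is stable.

Set f=λy, z=hλ:
  y_{n+1} = y_n + z·[7/10·y_n + 3/10·y_{n+1}] ⇒ (1 − 3/10z)y_{n+1} = (1 + 7/10z)y_n
  so R(z) = (1 + 7/10z)/(1 − 3/10z).

Boundary: |R(x)|=1, x<0.
x=-0.37: |R|=0.6670
R=−1: 1+7/10x = −1+3/10x ⇒ -2/5x=2 ⇒ x=2/(-2/5)=-5.0000
Confirm numerically:
  x=-4.944: |R|=0.99098 <1
  x=-3.393: |R|=0.68145 <1
  x=-3.265: |R|=0.64941 <1
  x=-2.689: |R|=0.48835 <1
  x=-5.454: |R|=1.06889 >1
  x=-5.388: |R|=1.05932 >1
  x=-5.033: |R|=1.00526 >1
So |R|<1 on (-5.0000, 0).

(-5.0000,0); λ=-3 ⇒ h* = (5)/3 = 1.6667.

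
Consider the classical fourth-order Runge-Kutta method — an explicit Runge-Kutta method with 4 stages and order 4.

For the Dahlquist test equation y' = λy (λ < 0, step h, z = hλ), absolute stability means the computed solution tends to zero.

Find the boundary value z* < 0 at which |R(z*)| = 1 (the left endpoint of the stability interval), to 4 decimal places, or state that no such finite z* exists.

left endpoint -2.7853.

Test eqn y'=λy, z=hλ:
  order 4, 4-stage ⇒ R(z)=1+z+z^2/2+z^3/6+z^4/24
  (e.g. R(-0.6)=0.54940, |R|=0.54940)

Boundary: |R(x)|=1, x<0.
x=-0.6: |R|=0.5494
|R(-2.68)|=0.8525 |R(-2.34)|=0.5116 |R(-1.84)|=0.2921
Bisect:
  x_lo=-3.3713 |R|=2.3077  x_hi=-0.2162 |R|=0.8056
  mid=-1.79375 |R|=0.28447 →hi
  mid=-2.58252 |R|=0.73491 →hi
  mid=-2.97690 |R|=1.32947 →lo
  mid=-2.77971 |R|=0.99162 →hi
  mid=-2.87831 |R|=1.14953 →lo
  mid=-2.82901 |R|=1.06793 →lo
  mid=-2.80436 |R|=1.02913 →lo
  ...
  [-2.78530,-2.78510] ⇒ x*=-2.7853
Interval (-2.7853, 0).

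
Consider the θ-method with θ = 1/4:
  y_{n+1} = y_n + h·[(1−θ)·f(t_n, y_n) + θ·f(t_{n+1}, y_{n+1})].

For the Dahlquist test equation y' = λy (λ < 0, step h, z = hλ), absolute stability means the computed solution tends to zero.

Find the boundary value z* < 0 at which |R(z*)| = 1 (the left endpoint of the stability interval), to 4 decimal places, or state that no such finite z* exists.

z* = -4.0000.

With y'=λy (z=hλ):
  y_{n+1} = y_n + z·[3/4·y_n + 1/4·y_{n+1}] ⇒ (1 − 1/4z)y_{n+1} = (1 + 3/4z)y_n
  so R(z) = (1 + 3/4z)/(1 − 1/4z).

Need |R(x)|<1, x<0.
x=-1.51: |R|=0.0962
R=−1: 1+3/4x = −1+1/4x ⇒ -1/2x=2 ⇒ x=2/(-1/2)=-4.0000
Confirm numerically:
  x=-3.620: |R|=0.90026 <1
  x=-3.551: |R|=0.88108 <1
  x=-2.305: |R|=0.46233 <1
  x=-4.412: |R|=1.09796 >1
  x=-4.117: |R|=1.02883 >1
So |R|<1 on (-4.0000, 0).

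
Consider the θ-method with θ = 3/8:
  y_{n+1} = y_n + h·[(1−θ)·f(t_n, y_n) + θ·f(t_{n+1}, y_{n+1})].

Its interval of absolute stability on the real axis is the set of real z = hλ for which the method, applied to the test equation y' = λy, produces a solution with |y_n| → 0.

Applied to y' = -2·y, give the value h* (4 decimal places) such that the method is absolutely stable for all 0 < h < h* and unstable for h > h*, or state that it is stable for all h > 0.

(-8.0000,0); λ=-2 ⇒ h* = (8)/2 = 4.0000.

Test eqn y'=λy, z=hλ:
  y_{n+1} = y_n + z·[5/8·y_n + 3/8·y_{n+1}] ⇒ (1 − 3/8z)y_{n+1} = (1 + 5/8z)y_n
  so R(z) = (1 + 5/8z)/(1 − 3/8z).

Boundary: |R(x)|=1, x<0.
x=-0.44: |R|=0.6223
R=−1: 1+5/8x = −1+3/8x ⇒ -1/4x=2 ⇒ x=2/(-1/4)=-8.0000
Confirm numerically:
  x=-6.369: |R|=0.87966 <1
  x=-4.857: |R|=0.72150 <1
  x=-4.696: |R|=0.70083 <1
  x=-8.552: |R|=1.03280 >1
  x=-8.370: |R|=1.02235 >1
So |R|<1 on (-8.0000, 0).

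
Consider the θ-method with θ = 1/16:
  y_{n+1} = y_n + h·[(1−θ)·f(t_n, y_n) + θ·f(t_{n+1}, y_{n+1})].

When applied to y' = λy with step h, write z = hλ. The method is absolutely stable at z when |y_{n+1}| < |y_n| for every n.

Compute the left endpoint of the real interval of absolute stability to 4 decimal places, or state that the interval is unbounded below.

left endpoint -2.2857.

With y'=λy (z=hλ):
  y_{n+1} = y_n + z·[15/16·y_n + 1/16·y_{n+1}] ⇒ (1 − 1/16z)y_{n+1} = (1 + 15/16z)y_n
  so R(z) = (1 + 15/16z)/(1 − 1/16z).

Find x<0 with |R(x)|<1.
x=-0.82: |R|=0.2200
R=−1: 1+15/16x = −1+1/16x ⇒ -7/8x=2 ⇒ x=2/(-7/8)=-2.2857
Confirm numerically:
  x=-2.002: |R|=0.77936 <1
  x=-1.953: |R|=0.74054 <1
  x=-1.655: |R|=0.49986 <1
  x=-1.043: |R|=0.02083 <1
  x=-2.834: |R|=1.40756 >1
  x=-2.366: |R|=1.06120 >1
Interval (-2.2857, 0).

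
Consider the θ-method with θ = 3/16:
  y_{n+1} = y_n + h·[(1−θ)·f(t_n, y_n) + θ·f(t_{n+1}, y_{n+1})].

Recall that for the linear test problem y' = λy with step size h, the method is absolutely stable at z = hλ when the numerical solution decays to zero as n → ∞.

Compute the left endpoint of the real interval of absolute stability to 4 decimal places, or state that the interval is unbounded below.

With y'=λy (z=hλ):
  y_{n+1} = y_n + z·[13/16·y_n + 3/16·y_{n+1}] ⇒ (1 − 3/16z)y_{n+1} = (1 + 13/16z)y_n
  Hence R(z) = (1 + 13/16z)/(1 − 3/16z).

Need |R(x)|<1, x<0.
x=-0.62: |R|=0.4446
R=−1: 1+13/16x = −1+3/16x ⇒ -5/8x=2 ⇒ x=2/(-5/8)=-3.2000
Confirm numerically:
  x=-2.518: |R|=0.71045 <1
  x=-1.880: |R|=0.39002 <1
  x=-1.700: |R|=0.28910 <1
  x=-3.402: |R|=1.07708 >1
  x=-3.302: |R|=1.03937 >1
Interval (-3.2000, 0).

left endpoint -3.2000.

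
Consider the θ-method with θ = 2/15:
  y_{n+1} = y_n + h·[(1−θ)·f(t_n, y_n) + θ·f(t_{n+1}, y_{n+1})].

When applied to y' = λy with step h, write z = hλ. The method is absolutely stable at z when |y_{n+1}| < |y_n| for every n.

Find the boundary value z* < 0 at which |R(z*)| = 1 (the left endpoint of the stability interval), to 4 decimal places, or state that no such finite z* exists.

Test eqn y'=λy, z=hλ:
  y_{n+1} = y_n + z·[13/15·y_n + 2/15·y_{n+1}] ⇒ (1 − 2/15z)y_{n+1} = (1 + 13/15z)y_n
  so R(z) = (1 + 13/15z)/(1 − 2/15z).

Find x<0 with |R(x)|<1.
x=-0.82: |R|=0.2608
R=−1: 1+13/15x = −1+2/15x ⇒ -11/15x=2 ⇒ x=2/(-11/15)=-2.7273
Confirm numerically:
  x=-2.186: |R|=0.69265 <1
  x=-1.379: |R|=0.16483 <1
  x=-1.156: |R|=0.00162 <1
  x=-2.950: |R|=1.11722 >1
  x=-2.923: |R|=1.10328 >1
  x=-2.850: |R|=1.06522 >1
So |R|<1 on (-2.7273, 0).

left endpoint -2.7273.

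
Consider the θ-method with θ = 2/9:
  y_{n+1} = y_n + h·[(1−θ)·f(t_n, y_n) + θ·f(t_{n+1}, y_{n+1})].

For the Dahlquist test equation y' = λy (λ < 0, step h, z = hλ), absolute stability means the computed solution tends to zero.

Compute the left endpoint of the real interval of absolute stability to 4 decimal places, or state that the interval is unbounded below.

Test eqn y'=λy, z=hλ:
  y_{n+1} = y_n + z·[7/9·y_n + 2/9·y_{n+1}] ⇒ (1 − 2/9z)y_{n+1} = (1 + 7/9z)y_n
  Hence R(z) = (1 + 7/9z)/(1 − 2/9z).

Need |R(x)|<1, x<0.
x=-1.15: |R|=0.0841
R=−1: 1+7/9x = −1+2/9x ⇒ -5/9x=2 ⇒ x=2/(-5/9)=-3.6000
Confirm numerically:
  x=-3.288: |R|=0.89985 <1
  x=-3.263: |R|=0.89147 <1
  x=-3.212: |R|=0.87422 <1
  x=-1.734: |R|=0.25168 <1
  x=-4.171: |R|=1.16463 >1
  x=-4.128: |R|=1.15299 >1
Stable set (-3.6000, 0).

z* = -3.6000.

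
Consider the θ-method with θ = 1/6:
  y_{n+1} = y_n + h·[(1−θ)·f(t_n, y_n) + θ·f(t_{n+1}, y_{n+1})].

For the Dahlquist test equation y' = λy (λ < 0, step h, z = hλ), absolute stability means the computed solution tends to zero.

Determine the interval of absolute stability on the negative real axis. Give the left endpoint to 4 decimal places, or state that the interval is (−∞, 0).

z∈(-3.0000,0).

On y'=λy, z=hλ:
  y_{n+1} = y_n + z·[5/6·y_n + 1/6·y_{n+1}] ⇒ (1 − 1/6z)y_{n+1} = (1 + 5/6z)y_n
  R(z) = (1 + 5/6z)/(1 − 1/6z).

Solve |R(x)|<1 on ℝ⁻.
x=-0.31: |R|=0.7052
R=−1: 1+5/6x = −1+1/6x ⇒ -2/3x=2 ⇒ x=2/(-2/3)=-3.0000
Confirm numerically:
  x=-2.251: |R|=0.63689 <1
  x=-1.916: |R|=0.45225 <1
  x=-1.368: |R|=0.11401 <1
  x=-3.311: |R|=1.13361 >1
  x=-3.221: |R|=1.09587 >1
Interval (-3.0000, 0).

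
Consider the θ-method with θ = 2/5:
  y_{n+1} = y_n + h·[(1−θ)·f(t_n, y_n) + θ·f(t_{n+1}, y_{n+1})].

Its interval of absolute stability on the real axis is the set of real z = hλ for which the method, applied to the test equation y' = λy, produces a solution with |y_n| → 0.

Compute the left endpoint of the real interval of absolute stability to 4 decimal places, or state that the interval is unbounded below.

z* = -10.0000.

Test eqn y'=λy, z=hλ:
  y_{n+1} = y_n + z·[3/5·y_n + 2/5·y_{n+1}] ⇒ (1 − 2/5z)y_{n+1} = (1 + 3/5z)y_n
  R(z) = (1 + 3/5z)/(1 − 2/5z).

Need |R(x)|<1, x<0.
x=-1.66: |R|=0.0024
R=−1: 1+3/5x = −1+2/5x ⇒ -1/5x=2 ⇒ x=2/(-1/5)=-10.0000
Confirm numerically:
  x=-6.065: |R|=0.77029 <1
  x=-5.906: |R|=0.75648 <1
  x=-5.564: |R|=0.72495 <1
  x=-10.571: |R|=1.02184 >1
  x=-10.109: |R|=1.00432 >1
  x=-10.100: |R|=1.00397 >1
Stable set (-10.0000, 0).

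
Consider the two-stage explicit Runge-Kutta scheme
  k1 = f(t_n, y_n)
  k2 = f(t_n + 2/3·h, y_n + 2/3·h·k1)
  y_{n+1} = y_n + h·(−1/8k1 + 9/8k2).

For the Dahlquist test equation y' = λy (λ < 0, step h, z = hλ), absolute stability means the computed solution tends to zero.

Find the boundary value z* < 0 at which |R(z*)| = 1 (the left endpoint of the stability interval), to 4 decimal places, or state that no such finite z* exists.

left endpoint -1.3333.

Test eqn y'=λy, z=hλ:
  k1=λy_n ⇒ h·k1=z·y_n;  k2=λ(1+2/3z)y_n ⇒ h·k2=z(1+2/3z)y_n
  y_{n+1}/y_n = 1 − 1/8z + 9/8z(1+2/3z) = 1 + z + 3/4z²
  Hence R(z) = 1 + z + 3/4z².

Boundary: |R(x)|=1, x<0.
x=-0.67: |R|=0.6667
R=1: x+3/4x²=0 ⇒ x=−4/3=-1.3333; min R=1−1/(4·3/4)=0.6667>−1
Confirm numerically:
  x=-0.840: |R|=0.68920 <1
  x=-0.690: |R|=0.66707 <1
  x=-0.677: |R|=0.66675 <1
  x=-1.619: |R|=1.34687 >1
  x=-1.612: |R|=1.33691 >1
  x=-1.558: |R|=1.26252 >1
Stable set (-1.3333, 0).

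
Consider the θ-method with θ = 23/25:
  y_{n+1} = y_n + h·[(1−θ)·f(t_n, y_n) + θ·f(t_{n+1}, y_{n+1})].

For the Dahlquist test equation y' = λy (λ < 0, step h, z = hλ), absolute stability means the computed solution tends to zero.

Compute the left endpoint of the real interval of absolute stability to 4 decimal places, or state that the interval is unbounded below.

With y'=λy (z=hλ):
  y_{n+1} = y_n + z·[2/25·y_n + 23/25·y_{n+1}] ⇒ (1 − 23/25z)y_{n+1} = (1 + 2/25z)y_n
  ⇒ R(z) = (1 + 2/25z)/(1 − 23/25z).

Need |R(x)|<1, x<0.
x=-1.51: |R|=0.3680
x=-2: |R|=0.2958
x=-10: |R|=0.0196
x=-100: |R|=0.0753
θ=23/25≥1/2 ⇒ |1+2/25x|<|1−23/25x| ∀x<0 ⇒ interval (−∞,0).

unbounded; (−∞, 0).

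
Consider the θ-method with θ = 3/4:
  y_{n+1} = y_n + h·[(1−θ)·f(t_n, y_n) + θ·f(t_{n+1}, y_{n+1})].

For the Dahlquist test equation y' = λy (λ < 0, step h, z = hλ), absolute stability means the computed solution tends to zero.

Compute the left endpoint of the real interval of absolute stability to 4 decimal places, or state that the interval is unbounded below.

With y'=λy (z=hλ):
  y_{n+1} = y_n + z·[1/4·y_n + 3/4·y_{n+1}] ⇒ (1 − 3/4z)y_{n+1} = (1 + 1/4z)y_n
  ⇒ R(z) = (1 + 1/4z)/(1 − 3/4z).

Find x<0 with |R(x)|<1.
x=-1.54: |R|=0.2854
x=-2: |R|=0.2000
x=-10: |R|=0.1765
x=-100: |R|=0.3158
θ=3/4≥1/2 ⇒ |1+1/4x|<|1−3/4x| ∀x<0 ⇒ interval (−∞,0).

unbounded; (−∞, 0).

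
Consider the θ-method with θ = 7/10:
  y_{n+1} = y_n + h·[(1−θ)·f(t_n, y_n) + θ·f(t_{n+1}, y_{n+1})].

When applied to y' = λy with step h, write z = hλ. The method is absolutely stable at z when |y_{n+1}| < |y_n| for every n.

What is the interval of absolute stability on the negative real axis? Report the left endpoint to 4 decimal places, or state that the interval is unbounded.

Test eqn y'=λy, z=hλ:
  y_{n+1} = y_n + z·[3/10·y_n + 7/10·y_{n+1}] ⇒ (1 − 7/10z)y_{n+1} = (1 + 3/10z)y_n
  so R(z) = (1 + 3/10z)/(1 − 7/10z).

Find x<0 with |R(x)|<1.
x=-1.04: |R|=0.3981
x=-2: |R|=0.1667
x=-10: |R|=0.2500
x=-100: |R|=0.4085
θ=7/10≥1/2 ⇒ |1+3/10x|<|1−7/10x| ∀x<0 ⇒ stable on all of ℝ⁻.

interval (−∞, 0).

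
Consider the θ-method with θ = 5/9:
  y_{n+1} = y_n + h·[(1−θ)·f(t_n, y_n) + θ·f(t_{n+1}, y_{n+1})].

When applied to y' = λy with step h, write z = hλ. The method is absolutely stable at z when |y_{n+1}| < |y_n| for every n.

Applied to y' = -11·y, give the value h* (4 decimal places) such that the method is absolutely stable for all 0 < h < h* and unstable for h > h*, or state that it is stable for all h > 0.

With y'=λy (z=hλ):
  y_{n+1} = y_n + z·[4/9·y_n + 5/9·y_{n+1}] ⇒ (1 − 5/9z)y_{n+1} = (1 + 4/9z)y_n
  Hence R(z) = (1 + 4/9z)/(1 − 5/9z).

Need |R(x)|<1, x<0.
x=-1.16: |R|=0.2946
x=-2: |R|=0.0526
x=-10: |R|=0.5254
x=-100: |R|=0.7682
θ=5/9≥1/2 ⇒ |1+4/9x|<|1−5/9x| ∀x<0 ⇒ unbounded interval.

unbounded; (−∞, 0). Any h>0 works for λ=-11.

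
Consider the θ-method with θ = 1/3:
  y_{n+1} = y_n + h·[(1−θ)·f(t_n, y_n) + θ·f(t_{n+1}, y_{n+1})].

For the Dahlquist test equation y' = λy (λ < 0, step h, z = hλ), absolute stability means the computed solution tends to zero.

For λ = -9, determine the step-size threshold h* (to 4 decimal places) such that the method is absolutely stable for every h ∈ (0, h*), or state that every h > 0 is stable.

(-6.0000,0); λ=-9 ⇒ h* = (6)/9 = 0.6667.

With y'=λy (z=hλ):
  y_{n+1} = y_n + z·[2/3·y_n + 1/3·y_{n+1}] ⇒ (1 − 1/3z)y_{n+1} = (1 + 2/3z)y_n
  Hence R(z) = (1 + 2/3z)/(1 − 1/3z).

Boundary: |R(x)|=1, x<0.
x=-1.77: |R|=0.1132
R=−1: 1+2/3x = −1+1/3x ⇒ -1/3x=2 ⇒ x=2/(-1/3)=-6.0000
Confirm numerically:
  x=-4.766: |R|=0.84110 <1
  x=-4.395: |R|=0.78296 <1
  x=-2.516: |R|=0.36838 <1
  x=-6.410: |R|=1.04357 >1
  x=-6.148: |R|=1.01618 >1
So |R|<1 on (-6.0000, 0).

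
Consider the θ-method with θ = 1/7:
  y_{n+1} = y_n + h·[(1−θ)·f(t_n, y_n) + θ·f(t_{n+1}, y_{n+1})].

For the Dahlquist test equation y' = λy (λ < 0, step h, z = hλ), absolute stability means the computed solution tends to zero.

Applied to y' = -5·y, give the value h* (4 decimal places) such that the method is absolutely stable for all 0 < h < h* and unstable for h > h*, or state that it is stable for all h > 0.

(-2.8000,0); λ=-5 ⇒ h* = (14/5)/5 = 0.5600.

Test eqn y'=λy, z=hλ:
  y_{n+1} = y_n + z·[6/7·y_n + 1/7·y_{n+1}] ⇒ (1 − 1/7z)y_{n+1} = (1 + 6/7z)y_n
  ⇒ R(z) = (1 + 6/7z)/(1 − 1/7z).

Find x<0 with |R(x)|<1.
x=-0.48: |R|=0.5508
R=−1: 1+6/7x = −1+1/7x ⇒ -5/7x=2 ⇒ x=2/(-5/7)=-2.8000
Confirm numerically:
  x=-2.307: |R|=0.73515 <1
  x=-2.123: |R|=0.62896 <1
  x=-1.555: |R|=0.27236 <1
  x=-1.484: |R|=0.22442 <1
  x=-3.350: |R|=1.26570 >1
  x=-2.863: |R|=1.03194 >1
Interval (-2.8000, 0).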